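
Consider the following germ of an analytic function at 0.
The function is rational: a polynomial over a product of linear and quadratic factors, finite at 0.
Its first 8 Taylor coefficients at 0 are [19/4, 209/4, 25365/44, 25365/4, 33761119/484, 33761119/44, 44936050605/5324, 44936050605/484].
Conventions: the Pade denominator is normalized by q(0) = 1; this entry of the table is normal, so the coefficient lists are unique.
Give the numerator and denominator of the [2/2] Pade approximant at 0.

Taylor coefficients needed (read off): a_0 = 19/4, a_1 = 209/4, a_2 = 25365/44, a_3 = 25365/4, a_4 = 33761119/484.
Write the denominator as Q(σ) = 1 + q1*σ + q2*σ^2. Requiring Q*f - P = O(σ^5) with deg P <= 2 kills the coefficients of σ^3..σ^4 in Q*f:
  σ^3: a_3 + q1*a_2 + q2*a_1 = 0, i.e. 25365/4 + (25365/44)*q1 + (209/4)*q2 = 0.
  σ^4: a_4 + q1*a_3 + q2*a_2 = 0, i.e. 33761119/484 + (25365/4)*q1 + (25365/44)*q2 = 0.
Solving this linear system: q1 = -14641/1335, q2 = -4/11.
The numerator is Q*f truncated at degree 2: P0 = a_0 = 19/4; P1 = a_1 + q1*a_0 = 209/1335; P2 = a_2 + q1*a_1 + q2*a_0 = 2299/1335.

The Pade approximant has numerator coefficients [19/4, 209/1335, 2299/1335]; denominator coefficients [1, -14641/1335, -4/11].


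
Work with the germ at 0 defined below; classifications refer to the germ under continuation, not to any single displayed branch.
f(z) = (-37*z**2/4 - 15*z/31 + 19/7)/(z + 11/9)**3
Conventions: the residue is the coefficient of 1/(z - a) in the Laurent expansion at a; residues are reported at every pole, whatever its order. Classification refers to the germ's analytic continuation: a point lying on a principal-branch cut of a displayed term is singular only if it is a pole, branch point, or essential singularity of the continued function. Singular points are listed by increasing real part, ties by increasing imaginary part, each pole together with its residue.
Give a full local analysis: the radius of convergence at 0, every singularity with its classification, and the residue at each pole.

Denominator factor (z + 11/9)^3: pole of order 3 at -11/9, modulus 11/9.
The radius of convergence is the smallest modulus among the singular points: 11/9.
At the order-3 pole -11/9 set g(z) = (z - (-11/9))^3*f(z) = -37*z**2/4 - 15*z/31 + 19/7.
Order-3 pole: residue = g''(a)/2; g''(-11/9) = -37/2, so the residue is -37/4.

Radius of convergence at 0: 11/9.
At -11/9: a pole of order 3; residue -37/4.


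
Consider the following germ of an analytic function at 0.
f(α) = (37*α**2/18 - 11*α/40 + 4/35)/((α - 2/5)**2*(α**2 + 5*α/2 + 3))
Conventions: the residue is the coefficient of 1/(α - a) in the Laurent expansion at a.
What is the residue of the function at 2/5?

At the order-2 pole 2/5 set g(α) = (α - (2/5))^2*f(α) = (37*α**2/18 - 11*α/40 + 4/35)/(α**2 + 5*α/2 + 3).
Order-2 pole: residue = g'(a); g'(2/5) = 1448185/5451264, so the residue is 1448185/5451264.

The residue is 1448185/5451264.


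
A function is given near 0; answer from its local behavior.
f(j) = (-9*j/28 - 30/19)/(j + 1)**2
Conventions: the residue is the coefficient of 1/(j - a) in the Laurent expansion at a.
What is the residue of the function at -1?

The residue is -9/28.

At the order-2 pole -1 set g(j) = (j - (-1))^2*f(j) = -9*j/28 - 30/19.
Order-2 pole: residue = g'(a); g'(-1) = -9/28, so the residue is -9/28.


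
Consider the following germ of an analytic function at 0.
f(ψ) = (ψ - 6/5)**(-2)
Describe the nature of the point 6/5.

The point is a pole of order 2.

The denominator factor ψ - 6/5 vanishes at 6/5 and appears to the power 2; the numerator there equals 1, nonzero, and no other factor vanishes.
Hence a pole whose order is the multiplicity, 2.


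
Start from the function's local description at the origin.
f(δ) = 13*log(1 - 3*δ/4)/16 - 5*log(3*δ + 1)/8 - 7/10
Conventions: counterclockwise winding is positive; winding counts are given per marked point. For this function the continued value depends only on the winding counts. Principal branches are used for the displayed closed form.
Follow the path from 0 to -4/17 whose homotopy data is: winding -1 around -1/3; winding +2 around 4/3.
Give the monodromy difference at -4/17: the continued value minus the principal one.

Continued minus principal equals (9/2)*pi*i.

The rational part is single-valued and drops out of the difference; each branch term changes only by its own monodromy.
(13/16)*log(1 - δ/(4/3)): each positive loop around 4/3 adds 2*pi*i to the log, so winding +2 contributes (13/16)*(2)*2*pi*i = (13/4)*pi*i.
(-5/8)*log(1 - δ/(-1/3)): each positive loop around -1/3 adds 2*pi*i to the log, so winding -1 contributes (-5/8)*(-1)*2*pi*i = (5/4)*pi*i.
Summing the contributions at δ = -4/17 gives (9/2)*pi*i.


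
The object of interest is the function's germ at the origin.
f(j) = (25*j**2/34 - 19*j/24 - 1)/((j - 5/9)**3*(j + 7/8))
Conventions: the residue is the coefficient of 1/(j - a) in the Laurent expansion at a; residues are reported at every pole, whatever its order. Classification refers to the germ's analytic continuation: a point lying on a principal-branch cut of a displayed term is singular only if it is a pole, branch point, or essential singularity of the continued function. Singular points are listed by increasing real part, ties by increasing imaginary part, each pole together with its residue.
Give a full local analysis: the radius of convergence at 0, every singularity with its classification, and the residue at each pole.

Radius of convergence at 0: 5/9.
At -7/8: a pole of order 1; residue -1622268/18576359.
At 5/9: a pole of order 3; residue 1622268/18576359.

Denominator factor (j + 7/8): pole of order 1 at -7/8, modulus 7/8.
Denominator factor (j - 5/9)^3: pole of order 3 at 5/9, modulus 5/9.
The radius of convergence is the smallest modulus among the singular points: 5/9.
At the order-1 pole -7/8 set g(j) = (j - (-7/8))*f(j) = (25*j**2/34 - 19*j/24 - 1)/(j - 5/9)**3.
Simple pole: residue = g(a) at a = -7/8, which is -1622268/18576359.
At the order-3 pole 5/9 set g(j) = (j - (5/9))^3*f(j) = (25*j**2/34 - 19*j/24 - 1)/(j + 7/8).
Order-3 pole: residue = g''(a)/2; g''(5/9) = 3244536/18576359, so the residue is 1622268/18576359.
List the singular points by increasing real part (a conjugate pair: the negative imaginary part first).


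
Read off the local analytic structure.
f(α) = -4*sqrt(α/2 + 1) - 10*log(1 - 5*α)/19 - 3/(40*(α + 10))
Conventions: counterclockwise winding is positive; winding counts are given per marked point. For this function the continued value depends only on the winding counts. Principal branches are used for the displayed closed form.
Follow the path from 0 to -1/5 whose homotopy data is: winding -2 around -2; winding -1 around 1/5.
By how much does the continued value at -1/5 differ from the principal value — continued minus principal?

Continued minus principal equals (20/19)*pi*i.

The rational part is single-valued and drops out of the difference; each branch term changes only by its own monodromy.
(-4)*sqrt(1 - α/(-2)): winding -2 is even, the square root returns to the same sheet, contribution 0.
(-10/19)*log(1 - α/(1/5)): each positive loop around 1/5 adds 2*pi*i to the log, so winding -1 contributes (-10/19)*(-1)*2*pi*i = (20/19)*pi*i.
Summing the contributions at α = -1/5 gives (20/19)*pi*i.


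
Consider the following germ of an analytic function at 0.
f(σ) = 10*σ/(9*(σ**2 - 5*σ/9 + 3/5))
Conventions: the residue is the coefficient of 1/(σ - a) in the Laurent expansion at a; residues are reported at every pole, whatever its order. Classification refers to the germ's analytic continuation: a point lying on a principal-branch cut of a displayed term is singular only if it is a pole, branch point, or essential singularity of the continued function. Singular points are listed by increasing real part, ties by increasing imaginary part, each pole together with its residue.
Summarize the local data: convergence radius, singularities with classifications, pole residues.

Radius of convergence at 0: (1/5)*sqrt(15).
At (5/18) - ((11/90)*sqrt(35))*i: a pole of order 1; residue (5/9) + ((25/693)*sqrt(35))*i.
At (5/18) + ((11/90)*sqrt(35))*i: a pole of order 1; residue (5/9) - ((25/693)*sqrt(35))*i.

Denominator factor (σ**2 - 5*σ/9 + 3/5): discriminant -847/405, complex-conjugate roots (5/18) + ((11/90)*sqrt(35))*i and (5/18) - ((11/90)*sqrt(35))*i; poles of order 1, moduli (1/5)*sqrt(15) and (1/5)*sqrt(15).
The radius of convergence is the smallest modulus among the singular points: (1/5)*sqrt(15).
The factor σ**2 - 5*σ/9 + 3/5 splits as (σ - a)(σ - a') with a = (5/18) - ((11/90)*sqrt(35))*i, a' = (5/18) + ((11/90)*sqrt(35))*i. At the order-1 pole a set g(σ) = (σ - a)*f(σ) = [10*σ/9] / (σ - a').
Simple pole: residue = g(a) at a = (5/18) - ((11/90)*sqrt(35))*i, which is (5/9) + ((25/693)*sqrt(35))*i.
The factor σ**2 - 5*σ/9 + 3/5 splits as (σ - a)(σ - a') with a = (5/18) + ((11/90)*sqrt(35))*i, a' = (5/18) - ((11/90)*sqrt(35))*i. At the order-1 pole a set g(σ) = (σ - a)*f(σ) = [10*σ/9] / (σ - a').
Simple pole: residue = g(a) at a = (5/18) + ((11/90)*sqrt(35))*i, which is (5/9) - ((25/693)*sqrt(35))*i.
List the singular points by increasing real part (a conjugate pair: the negative imaginary part first).


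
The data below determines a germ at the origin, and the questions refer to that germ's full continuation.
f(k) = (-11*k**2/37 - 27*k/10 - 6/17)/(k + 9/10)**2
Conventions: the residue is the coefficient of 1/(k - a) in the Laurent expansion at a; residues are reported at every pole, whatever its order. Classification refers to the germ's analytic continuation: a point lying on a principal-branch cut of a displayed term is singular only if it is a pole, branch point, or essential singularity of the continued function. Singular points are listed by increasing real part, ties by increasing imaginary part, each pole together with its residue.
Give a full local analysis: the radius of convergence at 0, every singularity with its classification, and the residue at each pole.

Denominator factor (k + 9/10)^2: pole of order 2 at -9/10, modulus 9/10.
The radius of convergence is the smallest modulus among the singular points: 9/10.
At the order-2 pole -9/10 set g(k) = (k - (-9/10))^2*f(k) = -11*k**2/37 - 27*k/10 - 6/17.
Order-2 pole: residue = g'(a); g'(-9/10) = -801/370, so the residue is -801/370.

Radius of convergence at 0: 9/10.
At -9/10: a pole of order 2; residue -801/370.


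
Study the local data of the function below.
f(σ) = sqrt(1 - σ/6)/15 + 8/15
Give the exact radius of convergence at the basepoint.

Branch term (1/15)*sqrt(1 - σ/(6)): its argument vanishes at σ = 6, a square-root branch point, modulus 6.
The radius of convergence is the smallest modulus among the singular points: 6.

The radius of convergence is 6.


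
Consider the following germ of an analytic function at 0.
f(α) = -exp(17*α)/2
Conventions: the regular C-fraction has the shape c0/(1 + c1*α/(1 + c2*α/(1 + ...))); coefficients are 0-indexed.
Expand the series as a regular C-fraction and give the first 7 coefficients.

The regular C-fraction coefficients are [-1/2, -17, 17/2, -17/6, 17/6, -17/10, 17/10].

Taylor coefficients (expand at 0): a_0 = -1/2, a_1 = -17/2, a_2 = -289/4, a_3 = -4913/12, a_4 = -83521/48, a_5 = -1419857/240, a_6 = -24137569/1440.
c0 = a_0 = -1/2. Peel one level at a time: if S = 1 + c*α/S' with S'(0) = 1, then c is the α-coefficient of S and S' = c*α/(S - 1).
S_1 = c0/f = 1 + (-17)*α + (289/2)*α^2 + ...; c1 = -17.
S_2 = c1*α/(S_1 - 1) = 1 + (17/2)*α + (289/12)*α^2 + ...; c2 = 17/2.
S_3 = c2*α/(S_2 - 1) = 1 + (-17/6)*α + (289/36)*α^2 + ...; c3 = -17/6.
S_4 = c3*α/(S_3 - 1) = 1 + (17/6)*α + (289/60)*α^2 + ...; c4 = 17/6.
S_5 = c4*α/(S_4 - 1) = 1 + (-17/10)*α + (289/100)*α^2 + ...; c5 = -17/10.
S_6 = c5*α/(S_5 - 1) = 1 + (17/10)*α + ...; c6 = 17/10.


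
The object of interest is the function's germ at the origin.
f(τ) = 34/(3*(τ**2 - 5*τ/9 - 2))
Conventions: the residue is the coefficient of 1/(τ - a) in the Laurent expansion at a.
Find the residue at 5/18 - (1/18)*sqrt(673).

The factor τ**2 - 5*τ/9 - 2 splits as (τ - a)(τ - a') with a = 5/18 - (1/18)*sqrt(673), a' = 5/18 + (1/18)*sqrt(673). At the order-1 pole a set g(τ) = (τ - a)*f(τ) = [34/3] / (τ - a').
Simple pole: residue = g(a) at a = 5/18 - (1/18)*sqrt(673), which is -(102/673)*sqrt(673).

The residue is -(102/673)*sqrt(673).


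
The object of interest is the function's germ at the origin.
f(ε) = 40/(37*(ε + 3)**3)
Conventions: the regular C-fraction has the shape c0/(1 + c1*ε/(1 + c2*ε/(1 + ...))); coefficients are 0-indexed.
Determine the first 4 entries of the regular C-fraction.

Taylor coefficients (expand at 0): a_0 = 40/999, a_1 = -40/999, a_2 = 80/2997, a_3 = -400/26973.
c0 = a_0 = 40/999. Peel one level at a time: if S = 1 + c*ε/S' with S'(0) = 1, then c is the ε-coefficient of S and S' = c*ε/(S - 1).
S_1 = c0/f = 1 + (1)*ε + (1/3)*ε^2 + ...; c1 = 1.
S_2 = c1*ε/(S_1 - 1) = 1 + (-1/3)*ε + (2/27)*ε^2 + ...; c2 = -1/3.
S_3 = c2*ε/(S_2 - 1) = 1 + (2/9)*ε + ...; c3 = 2/9.

The regular C-fraction coefficients are [40/999, 1, -1/3, 2/9].


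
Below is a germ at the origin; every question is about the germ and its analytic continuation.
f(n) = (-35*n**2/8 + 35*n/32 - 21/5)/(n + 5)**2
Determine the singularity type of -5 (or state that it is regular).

The point is a pole of order 2.

The denominator factor n + 5 vanishes at -5 and appears to the power 2; the numerator there equals -19047/160, nonzero, and no other factor vanishes.
Hence a pole whose order is the multiplicity, 2.


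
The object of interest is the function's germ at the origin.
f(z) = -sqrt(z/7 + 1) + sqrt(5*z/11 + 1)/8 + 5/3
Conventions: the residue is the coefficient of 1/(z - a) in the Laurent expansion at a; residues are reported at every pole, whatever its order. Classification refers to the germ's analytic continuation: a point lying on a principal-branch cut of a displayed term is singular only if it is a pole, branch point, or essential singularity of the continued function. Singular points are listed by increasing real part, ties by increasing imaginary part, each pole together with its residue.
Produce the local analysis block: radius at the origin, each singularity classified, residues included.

Branch term (1/8)*sqrt(1 - z/(-11/5)): its argument vanishes at z = -11/5, a square-root branch point, modulus 11/5.
Branch term (-1)*sqrt(1 - z/(-7)): its argument vanishes at z = -7, a square-root branch point, modulus 7.
The radius of convergence is the smallest modulus among the singular points: 11/5.
List the singular points by increasing real part (a conjugate pair: the negative imaginary part first).

Radius of convergence at 0: 11/5.
At -7: an algebraic (square-root) branch point.
At -11/5: an algebraic (square-root) branch point.


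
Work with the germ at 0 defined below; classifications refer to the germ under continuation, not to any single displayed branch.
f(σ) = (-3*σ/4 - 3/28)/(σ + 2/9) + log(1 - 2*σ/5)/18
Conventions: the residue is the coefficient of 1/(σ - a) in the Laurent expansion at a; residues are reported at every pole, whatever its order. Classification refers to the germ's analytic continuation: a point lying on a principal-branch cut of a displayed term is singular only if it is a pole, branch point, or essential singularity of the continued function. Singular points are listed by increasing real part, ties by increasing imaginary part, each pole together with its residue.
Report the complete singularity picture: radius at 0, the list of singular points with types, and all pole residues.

Radius of convergence at 0: 2/9.
At -2/9: a pole of order 1; residue 5/84.
At 5/2: a logarithmic branch point.

Denominator factor (σ + 2/9): pole of order 1 at -2/9, modulus 2/9.
Branch term (1/18)*log(1 - σ/(5/2)): its argument vanishes at σ = 5/2, a logarithmic branch point, modulus 5/2.
The radius of convergence is the smallest modulus among the singular points: 2/9.
The branch term is analytic at -2/9 and contributes nothing to the residue; only the rational part matters.
At the order-1 pole -2/9 set g(σ) = (σ - (-2/9))*(rational part) = -3*σ/4 - 3/28.
Simple pole: residue = g(a) at a = -2/9, which is 5/84.
List the singular points by increasing real part (a conjugate pair: the negative imaginary part first).


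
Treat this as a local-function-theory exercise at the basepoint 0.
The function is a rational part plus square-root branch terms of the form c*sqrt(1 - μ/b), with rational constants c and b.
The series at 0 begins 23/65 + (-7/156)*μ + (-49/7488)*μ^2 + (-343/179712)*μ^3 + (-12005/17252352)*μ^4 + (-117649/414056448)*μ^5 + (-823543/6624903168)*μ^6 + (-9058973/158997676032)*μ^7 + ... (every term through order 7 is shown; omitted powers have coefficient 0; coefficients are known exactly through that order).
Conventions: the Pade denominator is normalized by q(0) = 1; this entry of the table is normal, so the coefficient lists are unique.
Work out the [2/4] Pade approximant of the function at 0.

Taylor coefficients needed (read off): a_0 = 23/65, a_1 = -7/156, a_2 = -49/7488, a_3 = -343/179712, a_4 = -12005/17252352, a_5 = -117649/414056448, a_6 = -823543/6624903168.
Write the denominator as Q(μ) = 1 + q1*μ + q2*μ^2 + q3*μ^3 + q4*μ^4. Requiring Q*f - P = O(μ^7) with deg P <= 2 kills the coefficients of μ^3..μ^6 in Q*f:
  μ^3: a_3 + q1*a_2 + q2*a_1 + q3*a_0 = 0, i.e. -343/179712 + (-49/7488)*q1 + (-7/156)*q2 + (23/65)*q3 = 0.
  μ^4: a_4 + q1*a_3 + q2*a_2 + q3*a_1 + q4*a_0 = 0, i.e. -12005/17252352 + (-343/179712)*q1 + (-49/7488)*q2 + (-7/156)*q3 + (23/65)*q4 = 0.
  μ^5: a_5 + q1*a_4 + q2*a_3 + q3*a_2 + q4*a_1 = 0, i.e. -117649/414056448 + (-12005/17252352)*q1 + (-343/179712)*q2 + (-49/7488)*q3 + (-7/156)*q4 = 0.
  μ^6: a_6 + q1*a_5 + q2*a_4 + q3*a_3 + q4*a_2 = 0, i.e. -823543/6624903168 + (-117649/414056448)*q1 + (-12005/17252352)*q2 + (-343/179712)*q3 + (-49/7488)*q4 = 0.
Solving this linear system: q1 = -92771/152328, q2 = 461237/7311744, q3 = 186935/87740928, q4 = 996415/8423129088.
The numerator is Q*f truncated at degree 2: P0 = a_0 = 23/65; P1 = a_1 + q1*a_0 = -859341/3300440; P2 = a_2 + q1*a_1 + q2*a_0 = 6828787/158421120.

The Pade approximant has numerator coefficients [23/65, -859341/3300440, 6828787/158421120]; denominator coefficients [1, -92771/152328, 461237/7311744, 186935/87740928, 996415/8423129088].


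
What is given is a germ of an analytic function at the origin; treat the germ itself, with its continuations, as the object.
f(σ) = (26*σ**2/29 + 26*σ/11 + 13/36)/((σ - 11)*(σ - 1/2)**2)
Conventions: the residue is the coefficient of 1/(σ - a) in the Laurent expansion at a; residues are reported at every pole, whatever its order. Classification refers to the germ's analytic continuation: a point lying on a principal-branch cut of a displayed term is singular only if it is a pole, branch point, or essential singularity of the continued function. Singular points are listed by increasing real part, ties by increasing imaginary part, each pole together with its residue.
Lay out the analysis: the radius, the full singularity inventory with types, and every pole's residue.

Denominator factor (σ - 11): pole of order 1 at 11, modulus 11.
Denominator factor (σ - 1/2)^2: pole of order 2 at 1/2, modulus 1/2.
The radius of convergence is the smallest modulus among the singular points: 1/2.
At the order-2 pole 1/2 set g(σ) = (σ - (1/2))^2*f(σ) = (26*σ**2/29 + 26*σ/11 + 13/36)/(σ - 11).
Order-2 pole: residue = g'(a); g'(1/2) = -767/2349, so the residue is -767/2349.
At the order-1 pole 11 set g(σ) = (σ - (11))*f(σ) = (26*σ**2/29 + 26*σ/11 + 13/36)/(σ - 1/2)**2.
Simple pole: residue = g(a) at a = 11, which is 2873/2349.
List the singular points by increasing real part (a conjugate pair: the negative imaginary part first).

Radius of convergence at 0: 1/2.
At 1/2: a pole of order 2; residue -767/2349.
At 11: a pole of order 1; residue 2873/2349.


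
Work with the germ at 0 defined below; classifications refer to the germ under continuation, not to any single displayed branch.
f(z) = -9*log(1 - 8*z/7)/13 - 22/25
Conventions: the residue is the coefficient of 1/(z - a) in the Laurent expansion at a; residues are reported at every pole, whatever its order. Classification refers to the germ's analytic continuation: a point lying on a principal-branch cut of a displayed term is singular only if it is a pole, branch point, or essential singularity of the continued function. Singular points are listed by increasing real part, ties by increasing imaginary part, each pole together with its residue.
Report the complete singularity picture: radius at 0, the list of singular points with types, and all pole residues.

Radius of convergence at 0: 7/8.
At 7/8: a logarithmic branch point.

Branch term (-9/13)*log(1 - z/(7/8)): its argument vanishes at z = 7/8, a logarithmic branch point, modulus 7/8.
The radius of convergence is the smallest modulus among the singular points: 7/8.


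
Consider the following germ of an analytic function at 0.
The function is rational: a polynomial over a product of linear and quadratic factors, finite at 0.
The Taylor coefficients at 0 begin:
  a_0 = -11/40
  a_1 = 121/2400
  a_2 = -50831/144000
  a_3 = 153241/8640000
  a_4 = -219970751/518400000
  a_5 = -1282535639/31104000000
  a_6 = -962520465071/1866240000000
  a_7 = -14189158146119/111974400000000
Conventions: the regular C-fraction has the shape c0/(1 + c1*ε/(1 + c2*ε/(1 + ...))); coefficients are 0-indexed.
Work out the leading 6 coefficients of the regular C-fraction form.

Taylor coefficients (read off): a_0 = -11/40, a_1 = 121/2400, a_2 = -50831/144000, a_3 = 153241/8640000, a_4 = -219970751/518400000, a_5 = -1282535639/31104000000.
c0 = a_0 = -11/40. Peel one level at a time: if S = 1 + c*ε/S' with S'(0) = 1, then c is the ε-coefficient of S and S' = c*ε/(S - 1).
S_1 = c0/f = 1 + (11/60)*ε + (-5/4)*ε^2 + ...; c1 = 11/60.
S_2 = c1*ε/(S_1 - 1) = 1 + (75/11)*ε + (5889/121)*ε^2 + ...; c2 = 75/11.
S_3 = c2*ε/(S_2 - 1) = 1 + (-1963/275)*ε + (64/625)*ε^2 + ...; c3 = -1963/275.
S_4 = c3*ε/(S_3 - 1) = 1 + (704/49075)*ε + (-16896/3853369)*ε^2 + ...; c4 = 704/49075.
S_5 = c4*ε/(S_4 - 1) = 1 + (600/1963)*ε + ...; c5 = 600/1963.

The regular C-fraction coefficients are [-11/40, 11/60, 75/11, -1963/275, 704/49075, 600/1963].


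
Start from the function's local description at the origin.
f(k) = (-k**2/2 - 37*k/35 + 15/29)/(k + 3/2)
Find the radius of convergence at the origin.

The radius of convergence is 3/2.

Denominator factor (k + 3/2): pole of order 1 at -3/2, modulus 3/2.
The radius of convergence is the smallest modulus among the singular points: 3/2.


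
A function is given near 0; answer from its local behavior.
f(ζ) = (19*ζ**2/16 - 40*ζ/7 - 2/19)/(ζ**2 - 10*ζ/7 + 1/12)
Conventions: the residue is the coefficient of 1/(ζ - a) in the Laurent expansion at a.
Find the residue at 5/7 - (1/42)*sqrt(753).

The factor ζ**2 - 10*ζ/7 + 1/12 splits as (ζ - a)(ζ - a') with a = 5/7 - (1/42)*sqrt(753), a' = 5/7 + (1/42)*sqrt(753). At the order-1 pole a set g(ζ) = (ζ - a)*f(ζ) = [19*ζ**2/16 - 40*ζ/7 - 2/19] / (ζ - a').
Simple pole: residue = g(a) at a = 5/7 - (1/42)*sqrt(753), which is -225/112 + (549505/6409536)*sqrt(753).

The residue is -225/112 + (549505/6409536)*sqrt(753).


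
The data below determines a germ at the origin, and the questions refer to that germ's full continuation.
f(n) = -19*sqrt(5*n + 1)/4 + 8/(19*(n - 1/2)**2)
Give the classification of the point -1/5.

The point is an algebraic (square-root) branch point.

The term (-19/4)*sqrt(1 - n/(-1/5)) has argument 1 - -1/5/(-1/5) = 0 at -1/5: a square-root (algebraic, two-sheeted) branch point; the remaining terms are analytic or single-valued there.


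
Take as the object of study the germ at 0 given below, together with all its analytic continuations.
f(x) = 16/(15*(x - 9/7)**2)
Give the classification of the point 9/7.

The denominator factor x - 9/7 vanishes at 9/7 and appears to the power 2; the numerator there equals 16/15, nonzero, and no other factor vanishes.
Hence a pole whose order is the multiplicity, 2.

The point is a pole of order 2.


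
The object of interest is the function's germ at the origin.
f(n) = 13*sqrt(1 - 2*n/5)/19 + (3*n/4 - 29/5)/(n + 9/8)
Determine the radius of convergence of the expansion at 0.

The radius of convergence is 9/8.

Denominator factor (n + 9/8): pole of order 1 at -9/8, modulus 9/8.
Branch term (13/19)*sqrt(1 - n/(5/2)): its argument vanishes at n = 5/2, a square-root branch point, modulus 5/2.
The radius of convergence is the smallest modulus among the singular points: 9/8.


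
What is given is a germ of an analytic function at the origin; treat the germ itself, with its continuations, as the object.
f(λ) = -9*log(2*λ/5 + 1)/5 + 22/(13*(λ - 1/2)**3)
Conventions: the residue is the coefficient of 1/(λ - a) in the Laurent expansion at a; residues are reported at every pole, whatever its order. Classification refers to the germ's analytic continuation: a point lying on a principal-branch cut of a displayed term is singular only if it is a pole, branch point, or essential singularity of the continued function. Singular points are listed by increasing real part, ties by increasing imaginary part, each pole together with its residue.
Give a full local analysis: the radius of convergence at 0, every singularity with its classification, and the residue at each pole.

Denominator factor (λ - 1/2)^3: pole of order 3 at 1/2, modulus 1/2.
Branch term (-9/5)*log(1 - λ/(-5/2)): its argument vanishes at λ = -5/2, a logarithmic branch point, modulus 5/2.
The radius of convergence is the smallest modulus among the singular points: 1/2.
The branch term is analytic at 1/2 and contributes nothing to the residue; only the rational part matters.
At the order-3 pole 1/2 set g(λ) = (λ - (1/2))^3*(rational part) = 22/13.
Order-3 pole: residue = g''(a)/2; g''(1/2) = 0, so the residue is 0.
List the singular points by increasing real part (a conjugate pair: the negative imaginary part first).

Radius of convergence at 0: 1/2.
At -5/2: a logarithmic branch point.
At 1/2: a pole of order 3; residue 0.


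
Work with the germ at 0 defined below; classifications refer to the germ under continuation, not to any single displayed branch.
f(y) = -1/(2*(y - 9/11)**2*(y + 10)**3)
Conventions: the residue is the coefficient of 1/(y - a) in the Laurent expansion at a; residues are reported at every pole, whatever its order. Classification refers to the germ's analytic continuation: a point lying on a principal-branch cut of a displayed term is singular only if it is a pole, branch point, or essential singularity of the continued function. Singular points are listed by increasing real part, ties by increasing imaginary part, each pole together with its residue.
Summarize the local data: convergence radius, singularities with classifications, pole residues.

Radius of convergence at 0: 9/11.
At -10: a pole of order 3; residue -43923/401067842.
At 9/11: a pole of order 2; residue 43923/401067842.

Denominator factor (y - 9/11)^2: pole of order 2 at 9/11, modulus 9/11.
Denominator factor (y + 10)^3: pole of order 3 at -10, modulus 10.
The radius of convergence is the smallest modulus among the singular points: 9/11.
At the order-3 pole -10 set g(y) = (y - (-10))^3*f(y) = -1/(2*(y - 9/11)**2).
Order-3 pole: residue = g''(a)/2; g''(-10) = -43923/200533921, so the residue is -43923/401067842.
At the order-2 pole 9/11 set g(y) = (y - (9/11))^2*f(y) = -1/(2*(y + 10)**3).
Order-2 pole: residue = g'(a); g'(9/11) = 43923/401067842, so the residue is 43923/401067842.
List the singular points by increasing real part (a conjugate pair: the negative imaginary part first).


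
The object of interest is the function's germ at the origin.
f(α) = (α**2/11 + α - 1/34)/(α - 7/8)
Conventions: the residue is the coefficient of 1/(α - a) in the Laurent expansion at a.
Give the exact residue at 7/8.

At the order-1 pole 7/8 set g(α) = (α - (7/8))*f(α) = α**2/11 + α - 1/34.
Simple pole: residue = g(a) at a = 7/8, which is 10953/11968.

The residue is 10953/11968.


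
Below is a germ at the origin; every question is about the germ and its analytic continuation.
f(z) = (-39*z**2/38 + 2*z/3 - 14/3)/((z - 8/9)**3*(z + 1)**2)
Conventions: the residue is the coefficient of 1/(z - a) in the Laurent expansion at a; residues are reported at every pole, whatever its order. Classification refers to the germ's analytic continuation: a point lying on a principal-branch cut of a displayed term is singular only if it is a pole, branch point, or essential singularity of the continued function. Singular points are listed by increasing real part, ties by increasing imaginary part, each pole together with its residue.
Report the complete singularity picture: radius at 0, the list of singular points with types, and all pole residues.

Radius of convergence at 0: 8/9.
At -1: a pole of order 2; residue 3476115/3173798.
At 8/9: a pole of order 3; residue -3476115/3173798.

Denominator factor (z - 8/9)^3: pole of order 3 at 8/9, modulus 8/9.
Denominator factor (z + 1)^2: pole of order 2 at -1, modulus 1.
The radius of convergence is the smallest modulus among the singular points: 8/9.
At the order-2 pole -1 set g(z) = (z - (-1))^2*f(z) = (-39*z**2/38 + 2*z/3 - 14/3)/(z - 8/9)**3.
Order-2 pole: residue = g'(a); g'(-1) = 3476115/3173798, so the residue is 3476115/3173798.
At the order-3 pole 8/9 set g(z) = (z - (8/9))^3*f(z) = (-39*z**2/38 + 2*z/3 - 14/3)/(z + 1)**2.
Order-3 pole: residue = g''(a)/2; g''(8/9) = -3476115/1586899, so the residue is -3476115/3173798.
List the singular points by increasing real part (a conjugate pair: the negative imaginary part first).


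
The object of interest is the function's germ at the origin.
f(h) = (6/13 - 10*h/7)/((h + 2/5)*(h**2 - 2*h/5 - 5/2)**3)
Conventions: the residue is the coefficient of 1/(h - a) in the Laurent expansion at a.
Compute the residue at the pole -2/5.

The residue is -11750000/117847639.

At the order-1 pole -2/5 set g(h) = (h - (-2/5))*f(h) = (6/13 - 10*h/7)/(h**2 - 2*h/5 - 5/2)**3.
Simple pole: residue = g(a) at a = -2/5, which is -11750000/117847639.


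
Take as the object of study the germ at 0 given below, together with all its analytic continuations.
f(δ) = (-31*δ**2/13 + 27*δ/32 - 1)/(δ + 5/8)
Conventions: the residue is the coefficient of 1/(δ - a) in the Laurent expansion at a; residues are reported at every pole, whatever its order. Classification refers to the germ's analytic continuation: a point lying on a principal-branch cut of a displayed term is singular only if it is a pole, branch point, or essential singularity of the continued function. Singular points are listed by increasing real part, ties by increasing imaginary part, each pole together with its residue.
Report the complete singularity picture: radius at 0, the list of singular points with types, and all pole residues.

Radius of convergence at 0: 5/8.
At -5/8: a pole of order 1; residue -8183/3328.

Denominator factor (δ + 5/8): pole of order 1 at -5/8, modulus 5/8.
The radius of convergence is the smallest modulus among the singular points: 5/8.
At the order-1 pole -5/8 set g(δ) = (δ - (-5/8))*f(δ) = -31*δ**2/13 + 27*δ/32 - 1.
Simple pole: residue = g(a) at a = -5/8, which is -8183/3328.


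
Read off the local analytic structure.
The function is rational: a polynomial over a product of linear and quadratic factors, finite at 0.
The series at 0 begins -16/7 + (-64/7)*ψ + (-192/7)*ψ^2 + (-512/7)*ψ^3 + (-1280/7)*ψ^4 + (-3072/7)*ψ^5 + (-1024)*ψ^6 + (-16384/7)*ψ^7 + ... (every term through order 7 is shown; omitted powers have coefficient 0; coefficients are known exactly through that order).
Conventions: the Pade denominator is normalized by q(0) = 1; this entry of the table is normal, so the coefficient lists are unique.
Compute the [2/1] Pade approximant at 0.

Taylor coefficients needed (read off): a_0 = -16/7, a_1 = -64/7, a_2 = -192/7, a_3 = -512/7.
Write the denominator as Q(ψ) = 1 + q1*ψ. Requiring Q*f - P = O(ψ^4) with deg P <= 2 kills the coefficients of ψ^3..ψ^3 in Q*f:
  ψ^3: a_3 + q1*a_2 = 0, i.e. -512/7 + (-192/7)*q1 = 0.
Solving this linear system: q1 = -8/3.
The numerator is Q*f truncated at degree 2: P0 = a_0 = -16/7; P1 = a_1 + q1*a_0 = -64/21; P2 = a_2 + q1*a_1 = -64/21.

The Pade approximant has numerator coefficients [-16/7, -64/21, -64/21]; denominator coefficients [1, -8/3].


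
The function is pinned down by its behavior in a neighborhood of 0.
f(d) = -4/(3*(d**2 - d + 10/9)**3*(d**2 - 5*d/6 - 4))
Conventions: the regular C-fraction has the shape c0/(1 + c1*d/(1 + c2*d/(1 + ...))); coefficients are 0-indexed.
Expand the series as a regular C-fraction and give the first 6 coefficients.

Taylor coefficients (expand at 0): a_0 = 243/1000, a_1 = 24219/40000, a_2 = 735183/1600000, a_3 = -6846057/12800000, a_4 = -776010981/512000000, a_5 = -108155894197/102400000000.
c0 = a_0 = 243/1000. Peel one level at a time: if S = 1 + c*d/S' with S'(0) = 1, then c is the d-coefficient of S and S' = c*d/(S - 1).
S_1 = c0/f = 1 + (-299/120)*d + (1727/400)*d^2 + ...; c1 = -299/120.
S_2 = c1*d/(S_1 - 1) = 1 + (5181/2990)*d + (3261501/2235025)*d^2 + ...; c2 = 5181/2990.
S_3 = c2*d/(S_2 - 1) = 1 + (-2174334/2581865)*d + (43331463/149126450)*d^2 + ...; c3 = -2174334/2581865.
S_4 = c3*d/(S_3 - 1) = 1 + (4318702479/12516916060)*d + (-4007103970779/26265157464200)*d^2 + ...; c4 = 4318702479/12516916060.
S_5 = c4*d/(S_4 - 1) = 1 + (367376363409/830838388630)*d + ...; c5 = 367376363409/830838388630.

The regular C-fraction coefficients are [243/1000, -299/120, 5181/2990, -2174334/2581865, 4318702479/12516916060, 367376363409/830838388630].


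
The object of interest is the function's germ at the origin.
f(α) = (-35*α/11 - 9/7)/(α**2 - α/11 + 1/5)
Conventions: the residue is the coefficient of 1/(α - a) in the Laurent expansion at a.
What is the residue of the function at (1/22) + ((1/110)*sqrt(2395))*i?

The residue is (-35/22) + ((2423/73766)*sqrt(2395))*i.

The factor α**2 - α/11 + 1/5 splits as (α - a)(α - a') with a = (1/22) + ((1/110)*sqrt(2395))*i, a' = (1/22) - ((1/110)*sqrt(2395))*i. At the order-1 pole a set g(α) = (α - a)*f(α) = [-35*α/11 - 9/7] / (α - a').
Simple pole: residue = g(a) at a = (1/22) + ((1/110)*sqrt(2395))*i, which is (-35/22) + ((2423/73766)*sqrt(2395))*i.


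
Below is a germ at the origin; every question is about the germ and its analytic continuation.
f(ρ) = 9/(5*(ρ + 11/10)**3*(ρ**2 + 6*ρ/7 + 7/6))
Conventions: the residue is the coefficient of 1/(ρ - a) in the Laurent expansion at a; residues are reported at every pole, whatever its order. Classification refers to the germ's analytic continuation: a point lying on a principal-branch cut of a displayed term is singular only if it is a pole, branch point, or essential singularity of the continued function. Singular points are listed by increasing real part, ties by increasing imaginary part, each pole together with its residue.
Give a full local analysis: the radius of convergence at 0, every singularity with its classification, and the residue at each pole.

Radius of convergence at 0: (1/6)*sqrt(42).
At -11/10: a pole of order 3; residue 6158754000/27298090331.
At (-3/7) - ((17/42)*sqrt(6))*i: a pole of order 1; residue (-3079377000/27298090331) - ((97863122700/464067535627)*sqrt(6))*i.
At (-3/7) + ((17/42)*sqrt(6))*i: a pole of order 1; residue (-3079377000/27298090331) + ((97863122700/464067535627)*sqrt(6))*i.


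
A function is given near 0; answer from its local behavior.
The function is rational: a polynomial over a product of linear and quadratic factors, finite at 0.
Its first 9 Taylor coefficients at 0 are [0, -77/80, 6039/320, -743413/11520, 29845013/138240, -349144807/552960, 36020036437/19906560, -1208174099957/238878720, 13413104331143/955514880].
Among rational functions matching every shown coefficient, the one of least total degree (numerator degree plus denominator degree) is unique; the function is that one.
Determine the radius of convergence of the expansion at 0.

No rational of total degree below 7 reproduces all 9 coefficients; solving the [2/5] Pade equations on them gives f(w) = (17*w**2/3 - 7*w/20)/((w + 4/11)*(w**2 - w/3 - 1)**2), whose expansion matches every shown term.
Denominator factor (w + 4/11): pole of order 1 at -4/11, modulus 4/11.
Denominator factor (w**2 - w/3 - 1)^2: discriminant 37/9, real irrational roots 1/6 + (1/6)*sqrt(37) and 1/6 - (1/6)*sqrt(37); poles of order 2, moduli 1/6 + (1/6)*sqrt(37) and -1/6 + (1/6)*sqrt(37).
The radius of convergence is the smallest modulus among the singular points: 4/11.

The radius of convergence is 4/11.


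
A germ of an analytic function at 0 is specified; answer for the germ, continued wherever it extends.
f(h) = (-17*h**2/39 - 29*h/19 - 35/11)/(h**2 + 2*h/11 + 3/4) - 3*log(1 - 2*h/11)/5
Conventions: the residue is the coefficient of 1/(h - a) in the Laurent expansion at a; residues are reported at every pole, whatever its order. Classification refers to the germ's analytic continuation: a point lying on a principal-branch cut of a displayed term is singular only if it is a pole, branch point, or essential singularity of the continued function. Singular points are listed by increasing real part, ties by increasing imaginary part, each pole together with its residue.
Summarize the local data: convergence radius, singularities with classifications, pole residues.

Denominator factor (h**2 + 2*h/11 + 3/4): discriminant -359/121, complex-conjugate roots (-1/11) + ((1/22)*sqrt(359))*i and (-1/11) - ((1/22)*sqrt(359))*i; poles of order 1, moduli (1/2)*sqrt(3) and (1/2)*sqrt(3).
Branch term (-3/5)*log(1 - h/(11/2)): its argument vanishes at h = 11/2, a logarithmic branch point, modulus 11/2.
The radius of convergence is the smallest modulus among the singular points: (1/2)*sqrt(3).
The branch term is analytic at (-1/11) - ((1/22)*sqrt(359))*i and contributes nothing to the residue; only the rational part matters.
The factor h**2 + 2*h/11 + 3/4 splits as (h - a)(h - a') with a = (-1/11) - ((1/22)*sqrt(359))*i, a' = (-1/11) + ((1/22)*sqrt(359))*i. At the order-1 pole a set g(h) = (h - a)*(rational part) = [-17*h**2/39 - 29*h/19 - 35/11] / (h - a').
Simple pole: residue = g(a) at a = (-1/11) - ((1/22)*sqrt(359))*i, which is (-11795/16302) - ((976711/11704836)*sqrt(359))*i.
The branch term is analytic at (-1/11) + ((1/22)*sqrt(359))*i and contributes nothing to the residue; only the rational part matters.
The factor h**2 + 2*h/11 + 3/4 splits as (h - a)(h - a') with a = (-1/11) + ((1/22)*sqrt(359))*i, a' = (-1/11) - ((1/22)*sqrt(359))*i. At the order-1 pole a set g(h) = (h - a)*(rational part) = [-17*h**2/39 - 29*h/19 - 35/11] / (h - a').
Simple pole: residue = g(a) at a = (-1/11) + ((1/22)*sqrt(359))*i, which is (-11795/16302) + ((976711/11704836)*sqrt(359))*i.
List the singular points by increasing real part (a conjugate pair: the negative imaginary part first).

Radius of convergence at 0: (1/2)*sqrt(3).
At (-1/11) - ((1/22)*sqrt(359))*i: a pole of order 1; residue (-11795/16302) - ((976711/11704836)*sqrt(359))*i.
At (-1/11) + ((1/22)*sqrt(359))*i: a pole of order 1; residue (-11795/16302) + ((976711/11704836)*sqrt(359))*i.
At 11/2: a logarithmic branch point.


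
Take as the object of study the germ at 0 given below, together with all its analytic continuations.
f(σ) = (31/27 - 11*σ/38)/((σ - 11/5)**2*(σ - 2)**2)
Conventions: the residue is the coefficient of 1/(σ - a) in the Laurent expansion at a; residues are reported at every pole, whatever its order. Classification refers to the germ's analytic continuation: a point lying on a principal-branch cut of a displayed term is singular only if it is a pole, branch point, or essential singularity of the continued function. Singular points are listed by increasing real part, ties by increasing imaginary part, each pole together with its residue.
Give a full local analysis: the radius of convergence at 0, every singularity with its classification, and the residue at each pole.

Denominator factor (σ - 11/5)^2: pole of order 2 at 11/5, modulus 11/5.
Denominator factor (σ - 2)^2: pole of order 2 at 2, modulus 2.
The radius of convergence is the smallest modulus among the singular points: 2.
At the order-2 pole 2 set g(σ) = (σ - (2))^2*f(σ) = (31/27 - 11*σ/38)/(σ - 11/5)**2.
Order-2 pole: residue = g'(a); g'(2) = 138575/1026, so the residue is 138575/1026.
At the order-2 pole 11/5 set g(σ) = (σ - (11/5))^2*f(σ) = (31/27 - 11*σ/38)/(σ - 2)**2.
Order-2 pole: residue = g'(a); g'(11/5) = -138575/1026, so the residue is -138575/1026.
List the singular points by increasing real part (a conjugate pair: the negative imaginary part first).

Radius of convergence at 0: 2.
At 2: a pole of order 2; residue 138575/1026.
At 11/5: a pole of order 2; residue -138575/1026.
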